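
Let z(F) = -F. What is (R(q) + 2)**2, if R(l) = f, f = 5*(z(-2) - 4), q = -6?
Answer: 64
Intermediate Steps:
f = -10 (f = 5*(-1*(-2) - 4) = 5*(2 - 4) = 5*(-2) = -10)
R(l) = -10
(R(q) + 2)**2 = (-10 + 2)**2 = (-8)**2 = 64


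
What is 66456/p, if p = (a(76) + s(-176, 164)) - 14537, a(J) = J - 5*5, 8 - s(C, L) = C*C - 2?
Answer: -16614/11363 ≈ -1.4621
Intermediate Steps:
s(C, L) = 10 - C**2 (s(C, L) = 8 - (C*C - 2) = 8 - (C**2 - 2) = 8 - (-2 + C**2) = 8 + (2 - C**2) = 10 - C**2)
a(J) = -25 + J (a(J) = J - 25 = -25 + J)
p = -45452 (p = ((-25 + 76) + (10 - 1*(-176)**2)) - 14537 = (51 + (10 - 1*30976)) - 14537 = (51 + (10 - 30976)) - 14537 = (51 - 30966) - 14537 = -30915 - 14537 = -45452)
66456/p = 66456/(-45452) = 66456*(-1/45452) = -16614/11363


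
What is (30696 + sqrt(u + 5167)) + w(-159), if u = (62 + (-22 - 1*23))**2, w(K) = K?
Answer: 30537 + 4*sqrt(341) ≈ 30611.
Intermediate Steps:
u = 289 (u = (62 + (-22 - 23))**2 = (62 - 45)**2 = 17**2 = 289)
(30696 + sqrt(u + 5167)) + w(-159) = (30696 + sqrt(289 + 5167)) - 159 = (30696 + sqrt(5456)) - 159 = (30696 + 4*sqrt(341)) - 159 = 30537 + 4*sqrt(341)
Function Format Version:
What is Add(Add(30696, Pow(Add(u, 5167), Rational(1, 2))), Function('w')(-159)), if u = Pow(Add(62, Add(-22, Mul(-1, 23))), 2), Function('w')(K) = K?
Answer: Add(30537, Mul(4, Pow(341, Rational(1, 2)))) ≈ 30611.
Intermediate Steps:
u = 289 (u = Pow(Add(62, Add(-22, -23)), 2) = Pow(Add(62, -45), 2) = Pow(17, 2) = 289)
Add(Add(30696, Pow(Add(u, 5167), Rational(1, 2))), Function('w')(-159)) = Add(Add(30696, Pow(Add(289, 5167), Rational(1, 2))), -159) = Add(Add(30696, Pow(5456, Rational(1, 2))), -159) = Add(Add(30696, Mul(4, Pow(341, Rational(1, 2)))), -159) = Add(30537, Mul(4, Pow(341, Rational(1, 2))))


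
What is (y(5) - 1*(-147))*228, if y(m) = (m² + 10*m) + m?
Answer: 51756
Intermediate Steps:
y(m) = m² + 11*m
(y(5) - 1*(-147))*228 = (5*(11 + 5) - 1*(-147))*228 = (5*16 + 147)*228 = (80 + 147)*228 = 227*228 = 51756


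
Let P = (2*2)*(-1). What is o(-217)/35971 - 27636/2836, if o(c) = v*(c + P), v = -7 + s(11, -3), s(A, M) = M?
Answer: -18996673/1961803 ≈ -9.6833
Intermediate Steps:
P = -4 (P = 4*(-1) = -4)
v = -10 (v = -7 - 3 = -10)
o(c) = 40 - 10*c (o(c) = -10*(c - 4) = -10*(-4 + c) = 40 - 10*c)
o(-217)/35971 - 27636/2836 = (40 - 10*(-217))/35971 - 27636/2836 = (40 + 2170)*(1/35971) - 27636*1/2836 = 2210*(1/35971) - 6909/709 = 170/2767 - 6909/709 = -18996673/1961803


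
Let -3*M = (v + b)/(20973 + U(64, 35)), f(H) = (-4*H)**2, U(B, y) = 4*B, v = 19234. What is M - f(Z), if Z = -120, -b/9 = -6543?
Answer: -14673562921/63687 ≈ -2.3040e+5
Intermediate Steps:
b = 58887 (b = -9*(-6543) = 58887)
f(H) = 16*H**2
M = -78121/63687 (M = -(19234 + 58887)/(3*(20973 + 4*64)) = -78121/(3*(20973 + 256)) = -78121/(3*21229) = -1/3*78121/21229 = -78121/63687 ≈ -1.2266)
M - f(Z) = -78121/63687 - 16*(-120)**2 = -78121/63687 - 16*14400 = -78121/63687 - 1*230400 = -78121/63687 - 230400 = -14673562921/63687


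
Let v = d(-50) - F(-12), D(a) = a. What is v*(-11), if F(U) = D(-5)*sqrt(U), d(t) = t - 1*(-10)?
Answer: 440 - 110*I*sqrt(3) ≈ 440.0 - 190.53*I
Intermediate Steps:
d(t) = 10 + t (d(t) = t + 10 = 10 + t)
F(U) = -5*sqrt(U)
v = -40 + 10*I*sqrt(3) (v = (10 - 50) - (-5)*sqrt(-12) = -40 - (-5)*2*I*sqrt(3) = -40 - (-10)*I*sqrt(3) = -40 + 10*I*sqrt(3) ≈ -40.0 + 17.32*I)
v*(-11) = (-40 + 10*I*sqrt(3))*(-11) = 440 - 110*I*sqrt(3)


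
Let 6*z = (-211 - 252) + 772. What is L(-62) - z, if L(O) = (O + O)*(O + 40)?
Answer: 5353/2 ≈ 2676.5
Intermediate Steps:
L(O) = 2*O*(40 + O) (L(O) = (2*O)*(40 + O) = 2*O*(40 + O))
z = 103/2 (z = ((-211 - 252) + 772)/6 = (-463 + 772)/6 = (⅙)*309 = 103/2 ≈ 51.500)
L(-62) - z = 2*(-62)*(40 - 62) - 1*103/2 = 2*(-62)*(-22) - 103/2 = 2728 - 103/2 = 5353/2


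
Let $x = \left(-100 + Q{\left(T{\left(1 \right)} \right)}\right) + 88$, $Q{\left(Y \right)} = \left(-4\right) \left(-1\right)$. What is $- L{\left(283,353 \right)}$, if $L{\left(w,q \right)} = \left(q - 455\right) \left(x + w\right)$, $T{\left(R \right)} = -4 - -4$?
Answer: $28050$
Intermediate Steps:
$T{\left(R \right)} = 0$ ($T{\left(R \right)} = -4 + 4 = 0$)
$Q{\left(Y \right)} = 4$
$x = -8$ ($x = \left(-100 + 4\right) + 88 = -96 + 88 = -8$)
$L{\left(w,q \right)} = \left(-455 + q\right) \left(-8 + w\right)$ ($L{\left(w,q \right)} = \left(q - 455\right) \left(-8 + w\right) = \left(-455 + q\right) \left(-8 + w\right)$)
$- L{\left(283,353 \right)} = - (3640 - 128765 - 2824 + 353 \cdot 283) = - (3640 - 128765 - 2824 + 99899) = \left(-1\right) \left(-28050\right) = 28050$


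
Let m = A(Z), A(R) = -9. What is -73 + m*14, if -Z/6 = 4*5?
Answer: -199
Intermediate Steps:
Z = -120 (Z = -24*5 = -6*20 = -120)
m = -9
-73 + m*14 = -73 - 9*14 = -73 - 126 = -199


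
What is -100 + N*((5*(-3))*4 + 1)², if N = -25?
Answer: -87125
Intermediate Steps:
-100 + N*((5*(-3))*4 + 1)² = -100 - 25*((5*(-3))*4 + 1)² = -100 - 25*(-15*4 + 1)² = -100 - 25*(-60 + 1)² = -100 - 25*(-59)² = -100 - 25*3481 = -100 - 87025 = -87125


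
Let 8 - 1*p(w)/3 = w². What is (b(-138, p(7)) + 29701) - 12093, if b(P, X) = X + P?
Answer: 17347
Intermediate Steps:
p(w) = 24 - 3*w²
b(P, X) = P + X
(b(-138, p(7)) + 29701) - 12093 = ((-138 + (24 - 3*7²)) + 29701) - 12093 = ((-138 + (24 - 3*49)) + 29701) - 12093 = ((-138 + (24 - 147)) + 29701) - 12093 = ((-138 - 123) + 29701) - 12093 = (-261 + 29701) - 12093 = 29440 - 12093 = 17347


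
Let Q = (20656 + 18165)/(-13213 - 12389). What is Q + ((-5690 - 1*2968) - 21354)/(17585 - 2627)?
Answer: -74947319/21275262 ≈ -3.5227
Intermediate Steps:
Q = -38821/25602 (Q = 38821/(-25602) = 38821*(-1/25602) = -38821/25602 ≈ -1.5163)
Q + ((-5690 - 1*2968) - 21354)/(17585 - 2627) = -38821/25602 + ((-5690 - 1*2968) - 21354)/(17585 - 2627) = -38821/25602 + ((-5690 - 2968) - 21354)/14958 = -38821/25602 + (-8658 - 21354)*(1/14958) = -38821/25602 - 30012*1/14958 = -38821/25602 - 5002/2493 = -74947319/21275262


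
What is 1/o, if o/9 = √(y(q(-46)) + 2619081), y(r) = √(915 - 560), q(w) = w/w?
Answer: 1/(9*√(2619081 + √355)) ≈ 6.8657e-5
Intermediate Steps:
q(w) = 1
y(r) = √355
o = 9*√(2619081 + √355) (o = 9*√(√355 + 2619081) = 9*√(2619081 + √355) ≈ 14565.)
1/o = 1/(9*√(2619081 + √355))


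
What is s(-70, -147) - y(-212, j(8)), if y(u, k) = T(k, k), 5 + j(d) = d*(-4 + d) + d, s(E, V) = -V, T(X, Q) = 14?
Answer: 133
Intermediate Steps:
j(d) = -5 + d + d*(-4 + d) (j(d) = -5 + (d*(-4 + d) + d) = -5 + (d + d*(-4 + d)) = -5 + d + d*(-4 + d))
y(u, k) = 14
s(-70, -147) - y(-212, j(8)) = -1*(-147) - 1*14 = 147 - 14 = 133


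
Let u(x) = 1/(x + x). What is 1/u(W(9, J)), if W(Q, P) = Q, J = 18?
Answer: 18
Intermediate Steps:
u(x) = 1/(2*x)
1/u(W(9, J)) = 1/((½)/9) = 1/((½)*(⅑)) = 1/(1/18) = 18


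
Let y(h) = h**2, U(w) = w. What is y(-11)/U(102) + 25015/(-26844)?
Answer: 116099/456348 ≈ 0.25441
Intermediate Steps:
y(-11)/U(102) + 25015/(-26844) = (-11)**2/102 + 25015/(-26844) = 121*(1/102) + 25015*(-1/26844) = 121/102 - 25015/26844 = 116099/456348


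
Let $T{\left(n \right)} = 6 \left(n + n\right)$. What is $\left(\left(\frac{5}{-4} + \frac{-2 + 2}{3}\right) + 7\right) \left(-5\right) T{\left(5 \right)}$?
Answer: $-1725$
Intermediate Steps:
$T{\left(n \right)} = 12 n$ ($T{\left(n \right)} = 6 \cdot 2 n = 12 n$)
$\left(\left(\frac{5}{-4} + \frac{-2 + 2}{3}\right) + 7\right) \left(-5\right) T{\left(5 \right)} = \left(\left(\frac{5}{-4} + \frac{-2 + 2}{3}\right) + 7\right) \left(-5\right) 12 \cdot 5 = \left(\left(5 \left(- \frac{1}{4}\right) + 0 \cdot \frac{1}{3}\right) + 7\right) \left(-5\right) 60 = \left(\left(- \frac{5}{4} + 0\right) + 7\right) \left(-5\right) 60 = \left(- \frac{5}{4} + 7\right) \left(-5\right) 60 = \frac{23}{4} \left(-5\right) 60 = \left(- \frac{115}{4}\right) 60 = -1725$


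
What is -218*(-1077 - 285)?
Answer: 296916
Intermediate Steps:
-218*(-1077 - 285) = -218*(-1362) = 296916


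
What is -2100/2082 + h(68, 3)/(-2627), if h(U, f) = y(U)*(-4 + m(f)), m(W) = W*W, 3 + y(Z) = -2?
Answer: -910775/911569 ≈ -0.99913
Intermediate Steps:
y(Z) = -5 (y(Z) = -3 - 2 = -5)
m(W) = W²
h(U, f) = 20 - 5*f² (h(U, f) = -5*(-4 + f²) = 20 - 5*f²)
-2100/2082 + h(68, 3)/(-2627) = -2100/2082 + (20 - 5*3²)/(-2627) = -2100*1/2082 + (20 - 5*9)*(-1/2627) = -350/347 + (20 - 45)*(-1/2627) = -350/347 - 25*(-1/2627) = -350/347 + 25/2627 = -910775/911569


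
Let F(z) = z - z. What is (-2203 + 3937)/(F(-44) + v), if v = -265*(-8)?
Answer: 867/1060 ≈ 0.81792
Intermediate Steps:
F(z) = 0
v = 2120
(-2203 + 3937)/(F(-44) + v) = (-2203 + 3937)/(0 + 2120) = 1734/2120 = 1734*(1/2120) = 867/1060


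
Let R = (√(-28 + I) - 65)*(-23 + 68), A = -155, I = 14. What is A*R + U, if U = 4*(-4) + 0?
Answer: 453359 - 6975*I*√14 ≈ 4.5336e+5 - 26098.0*I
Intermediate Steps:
U = -16 (U = -16 + 0 = -16)
R = -2925 + 45*I*√14 (R = (√(-28 + 14) - 65)*(-23 + 68) = (√(-14) - 65)*45 = (I*√14 - 65)*45 = (-65 + I*√14)*45 = -2925 + 45*I*√14 ≈ -2925.0 + 168.37*I)
A*R + U = -155*(-2925 + 45*I*√14) - 16 = (453375 - 6975*I*√14) - 16 = 453359 - 6975*I*√14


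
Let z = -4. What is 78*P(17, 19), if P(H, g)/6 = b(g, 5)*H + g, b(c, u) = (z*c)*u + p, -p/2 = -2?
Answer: -2982564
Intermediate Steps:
p = 4 (p = -2*(-2) = 4)
b(c, u) = 4 - 4*c*u (b(c, u) = (-4*c)*u + 4 = -4*c*u + 4 = 4 - 4*c*u)
P(H, g) = 6*g + 6*H*(4 - 20*g) (P(H, g) = 6*((4 - 4*g*5)*H + g) = 6*((4 - 20*g)*H + g) = 6*(H*(4 - 20*g) + g) = 6*(g + H*(4 - 20*g)) = 6*g + 6*H*(4 - 20*g))
78*P(17, 19) = 78*(6*19 + 24*17*(1 - 5*19)) = 78*(114 + 24*17*(1 - 95)) = 78*(114 + 24*17*(-94)) = 78*(114 - 38352) = 78*(-38238) = -2982564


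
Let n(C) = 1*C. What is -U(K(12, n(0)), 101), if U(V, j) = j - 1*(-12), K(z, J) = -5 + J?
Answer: -113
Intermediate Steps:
n(C) = C
U(V, j) = 12 + j (U(V, j) = j + 12 = 12 + j)
-U(K(12, n(0)), 101) = -(12 + 101) = -1*113 = -113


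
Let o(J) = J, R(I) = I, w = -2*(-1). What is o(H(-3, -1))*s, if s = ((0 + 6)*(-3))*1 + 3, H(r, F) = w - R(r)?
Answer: -75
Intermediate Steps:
w = 2
H(r, F) = 2 - r
s = -15 (s = (6*(-3))*1 + 3 = -18*1 + 3 = -18 + 3 = -15)
o(H(-3, -1))*s = (2 - 1*(-3))*(-15) = (2 + 3)*(-15) = 5*(-15) = -75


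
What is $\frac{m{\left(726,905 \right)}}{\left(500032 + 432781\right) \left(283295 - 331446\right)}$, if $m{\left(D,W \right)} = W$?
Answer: $- \frac{905}{44915878763} \approx -2.0149 \cdot 10^{-8}$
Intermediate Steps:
$\frac{m{\left(726,905 \right)}}{\left(500032 + 432781\right) \left(283295 - 331446\right)} = \frac{905}{\left(500032 + 432781\right) \left(283295 - 331446\right)} = \frac{905}{932813 \left(-48151\right)} = \frac{905}{-44915878763} = 905 \left(- \frac{1}{44915878763}\right) = - \frac{905}{44915878763}$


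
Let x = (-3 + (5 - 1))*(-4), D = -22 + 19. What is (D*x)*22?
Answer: 264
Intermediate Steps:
D = -3
x = -4 (x = (-3 + 4)*(-4) = 1*(-4) = -4)
(D*x)*22 = -3*(-4)*22 = 12*22 = 264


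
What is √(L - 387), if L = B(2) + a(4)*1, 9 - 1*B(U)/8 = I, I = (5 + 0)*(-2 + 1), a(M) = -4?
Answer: 3*I*√31 ≈ 16.703*I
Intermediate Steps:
I = -5 (I = 5*(-1) = -5)
B(U) = 112 (B(U) = 72 - 8*(-5) = 72 + 40 = 112)
L = 108 (L = 112 - 4*1 = 112 - 4 = 108)
√(L - 387) = √(108 - 387) = √(-279) = 3*I*√31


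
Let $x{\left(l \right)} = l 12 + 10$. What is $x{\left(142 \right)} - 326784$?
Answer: $-325070$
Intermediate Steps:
$x{\left(l \right)} = 10 + 12 l$ ($x{\left(l \right)} = 12 l + 10 = 10 + 12 l$)
$x{\left(142 \right)} - 326784 = \left(10 + 12 \cdot 142\right) - 326784 = \left(10 + 1704\right) - 326784 = 1714 - 326784 = -325070$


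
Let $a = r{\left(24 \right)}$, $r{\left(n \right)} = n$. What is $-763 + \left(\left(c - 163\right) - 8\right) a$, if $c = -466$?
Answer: $-16051$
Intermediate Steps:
$a = 24$
$-763 + \left(\left(c - 163\right) - 8\right) a = -763 + \left(\left(-466 - 163\right) - 8\right) 24 = -763 + \left(-629 - 8\right) 24 = -763 - 15288 = -16051$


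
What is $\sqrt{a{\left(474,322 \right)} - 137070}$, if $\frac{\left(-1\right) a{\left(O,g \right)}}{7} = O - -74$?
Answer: $i \sqrt{140906} \approx 375.37 i$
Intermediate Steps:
$a{\left(O,g \right)} = -518 - 7 O$ ($a{\left(O,g \right)} = - 7 \left(O - -74\right) = - 7 \left(O + 74\right) = - 7 \left(74 + O\right) = -518 - 7 O$)
$\sqrt{a{\left(474,322 \right)} - 137070} = \sqrt{\left(-518 - 3318\right) - 137070} = \sqrt{-3836 - 137070} = \sqrt{-140906} = i \sqrt{140906}$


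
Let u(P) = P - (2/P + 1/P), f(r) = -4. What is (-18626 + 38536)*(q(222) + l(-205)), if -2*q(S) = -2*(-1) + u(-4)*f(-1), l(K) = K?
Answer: -4230875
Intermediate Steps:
u(P) = P - 3/P (u(P) = P - (2/P + 1/P) = P - 3/P)
q(S) = -15/2 (q(S) = -(-2*(-1) + (-4 - 3/(-4))*(-4))/2 = -(2 + (-4 - 3*(-¼))*(-4))/2 = -(2 + (-4 + ¾)*(-4))/2 = -(2 - 13/4*(-4))/2 = -(2 + 13)/2 = -½*15 = -15/2)
(-18626 + 38536)*(q(222) + l(-205)) = (-18626 + 38536)*(-15/2 - 205) = 19910*(-425/2) = -4230875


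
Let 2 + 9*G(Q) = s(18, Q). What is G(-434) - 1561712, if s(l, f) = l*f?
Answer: -14063222/9 ≈ -1.5626e+6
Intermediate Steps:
s(l, f) = f*l
G(Q) = -2/9 + 2*Q (G(Q) = -2/9 + (Q*18)/9 = -2/9 + (18*Q)/9 = -2/9 + 2*Q)
G(-434) - 1561712 = (-2/9 + 2*(-434)) - 1561712 = (-2/9 - 868) - 1561712 = -7814/9 - 1561712 = -14063222/9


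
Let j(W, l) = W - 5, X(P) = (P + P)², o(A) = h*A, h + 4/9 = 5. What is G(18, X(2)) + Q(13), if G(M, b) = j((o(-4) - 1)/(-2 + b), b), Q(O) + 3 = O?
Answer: 457/126 ≈ 3.6270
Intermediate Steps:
h = 41/9 (h = -4/9 + 5 = 41/9 ≈ 4.5556)
o(A) = 41*A/9
Q(O) = -3 + O
X(P) = 4*P² (X(P) = (2*P)² = 4*P²)
j(W, l) = -5 + W
G(M, b) = -5 - 173/(9*(-2 + b)) (G(M, b) = -5 + ((41/9)*(-4) - 1)/(-2 + b) = -5 + (-164/9 - 1)/(-2 + b) = -5 - 173/(9*(-2 + b)))
G(18, X(2)) + Q(13) = (-83 - 180*2²)/(9*(-2 + 4*2²)) + (-3 + 13) = (-83 - 180*4)/(9*(-2 + 4*4)) + 10 = (-83 - 45*16)/(9*(-2 + 16)) + 10 = (⅑)*(-83 - 720)/14 + 10 = (⅑)*(1/14)*(-803) + 10 = -803/126 + 10 = 457/126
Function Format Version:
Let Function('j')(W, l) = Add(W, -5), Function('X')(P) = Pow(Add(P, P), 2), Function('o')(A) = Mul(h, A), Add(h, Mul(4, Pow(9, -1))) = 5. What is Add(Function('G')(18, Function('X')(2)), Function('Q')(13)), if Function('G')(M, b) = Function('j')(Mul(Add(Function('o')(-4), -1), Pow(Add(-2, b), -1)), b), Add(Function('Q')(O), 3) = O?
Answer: Rational(457, 126) ≈ 3.6270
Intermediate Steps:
h = Rational(41, 9) (h = Add(Rational(-4, 9), 5) = Rational(41, 9) ≈ 4.5556)
Function('o')(A) = Mul(Rational(41, 9), A)
Function('Q')(O) = Add(-3, O)
Function('X')(P) = Mul(4, Pow(P, 2)) (Function('X')(P) = Pow(Mul(2, P), 2) = Mul(4, Pow(P, 2)))
Function('j')(W, l) = Add(-5, W)
Function('G')(M, b) = Add(-5, Mul(Rational(-173, 9), Pow(Add(-2, b), -1))) (Function('G')(M, b) = Add(-5, Mul(Add(Mul(Rational(41, 9), -4), -1), Pow(Add(-2, b), -1))) = Add(-5, Mul(Add(Rational(-164, 9), -1), Pow(Add(-2, b), -1))) = Add(-5, Mul(Rational(-173, 9), Pow(Add(-2, b), -1))))
Add(Function('G')(18, Function('X')(2)), Function('Q')(13)) = Add(Mul(Rational(1, 9), Pow(Add(-2, Mul(4, Pow(2, 2))), -1), Add(-83, Mul(-45, Mul(4, Pow(2, 2))))), Add(-3, 13)) = Add(Mul(Rational(1, 9), Pow(Add(-2, Mul(4, 4)), -1), Add(-83, Mul(-45, Mul(4, 4)))), 10) = Add(Mul(Rational(1, 9), Pow(Add(-2, 16), -1), Add(-83, Mul(-45, 16))), 10) = Add(Mul(Rational(1, 9), Pow(14, -1), Add(-83, -720)), 10) = Add(Mul(Rational(1, 9), Rational(1, 14), -803), 10) = Add(Rational(-803, 126), 10) = Rational(457, 126)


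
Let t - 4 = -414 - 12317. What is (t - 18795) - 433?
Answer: -31955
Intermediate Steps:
t = -12727 (t = 4 + (-414 - 12317) = 4 - 12731 = -12727)
(t - 18795) - 433 = (-12727 - 18795) - 433 = -31522 - 433 = -31955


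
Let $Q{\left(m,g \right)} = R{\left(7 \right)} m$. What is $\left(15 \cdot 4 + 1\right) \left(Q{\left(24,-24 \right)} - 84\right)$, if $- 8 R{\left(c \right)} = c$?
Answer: $-6405$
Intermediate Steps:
$R{\left(c \right)} = - \frac{c}{8}$
$Q{\left(m,g \right)} = - \frac{7 m}{8}$ ($Q{\left(m,g \right)} = \left(- \frac{1}{8}\right) 7 m = - \frac{7 m}{8}$)
$\left(15 \cdot 4 + 1\right) \left(Q{\left(24,-24 \right)} - 84\right) = \left(15 \cdot 4 + 1\right) \left(\left(- \frac{7}{8}\right) 24 - 84\right) = \left(60 + 1\right) \left(-21 - 84\right) = 61 \left(-105\right) = -6405$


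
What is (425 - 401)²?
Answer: 576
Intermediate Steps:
(425 - 401)² = 24² = 576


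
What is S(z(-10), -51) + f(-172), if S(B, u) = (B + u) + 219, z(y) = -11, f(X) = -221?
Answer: -64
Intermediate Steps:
S(B, u) = 219 + B + u
S(z(-10), -51) + f(-172) = (219 - 11 - 51) - 221 = 157 - 221 = -64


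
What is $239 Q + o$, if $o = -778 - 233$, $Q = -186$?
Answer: $-45465$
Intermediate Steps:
$o = -1011$ ($o = -778 - 233 = -1011$)
$239 Q + o = 239 \left(-186\right) - 1011 = -44454 - 1011 = -45465$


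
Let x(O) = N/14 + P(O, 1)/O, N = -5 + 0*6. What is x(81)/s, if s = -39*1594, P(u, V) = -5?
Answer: 475/70496244 ≈ 6.7379e-6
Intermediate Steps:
N = -5 (N = -5 + 0 = -5)
x(O) = -5/14 - 5/O
s = -62166
x(81)/s = (-5/14 - 5/81)/(-62166) = (-5/14 - 5*1/81)*(-1/62166) = (-5/14 - 5/81)*(-1/62166) = -475/1134*(-1/62166) = 475/70496244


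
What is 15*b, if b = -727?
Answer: -10905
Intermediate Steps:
15*b = 15*(-727) = -10905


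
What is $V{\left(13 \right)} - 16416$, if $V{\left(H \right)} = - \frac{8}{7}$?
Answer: $- \frac{114920}{7} \approx -16417.0$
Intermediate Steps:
$V{\left(H \right)} = - \frac{8}{7}$ ($V{\left(H \right)} = \left(-8\right) \frac{1}{7} = - \frac{8}{7}$)
$V{\left(13 \right)} - 16416 = - \frac{8}{7} - 16416 = - \frac{114920}{7}$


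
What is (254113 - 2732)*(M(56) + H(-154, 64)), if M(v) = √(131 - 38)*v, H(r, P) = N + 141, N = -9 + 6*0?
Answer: 33182292 + 14077336*√93 ≈ 1.6894e+8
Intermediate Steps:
N = -9 (N = -9 + 0 = -9)
H(r, P) = 132 (H(r, P) = -9 + 141 = 132)
M(v) = v*√93 (M(v) = √93*v = v*√93)
(254113 - 2732)*(M(56) + H(-154, 64)) = (254113 - 2732)*(56*√93 + 132) = 251381*(132 + 56*√93) = 33182292 + 14077336*√93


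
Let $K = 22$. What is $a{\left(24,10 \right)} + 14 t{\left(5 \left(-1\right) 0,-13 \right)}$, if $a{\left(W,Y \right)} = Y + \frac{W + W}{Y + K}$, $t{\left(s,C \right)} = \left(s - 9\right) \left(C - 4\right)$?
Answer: $\frac{4307}{2} \approx 2153.5$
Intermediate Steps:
$t{\left(s,C \right)} = \left(-9 + s\right) \left(-4 + C\right)$
$a{\left(W,Y \right)} = Y + \frac{2 W}{22 + Y}$ ($a{\left(W,Y \right)} = Y + \frac{W + W}{Y + 22} = Y + \frac{2 W}{22 + Y}$)
$a{\left(24,10 \right)} + 14 t{\left(5 \left(-1\right) 0,-13 \right)} = \frac{10^{2} + 2 \cdot 24 + 22 \cdot 10}{22 + 10} + 14 \left(36 - -117 - 4 \cdot 5 \left(-1\right) 0 - 13 \cdot 5 \left(-1\right) 0\right) = \frac{100 + 48 + 220}{32} + 14 \left(36 + 117 - 4 \left(\left(-5\right) 0\right) - 13 \left(\left(-5\right) 0\right)\right) = \frac{1}{32} \cdot 368 + 14 \left(36 + 117 - 0 - 0\right) = \frac{23}{2} + 14 \left(36 + 117 + 0 + 0\right) = \frac{23}{2} + 14 \cdot 153 = \frac{23}{2} + 2142 = \frac{4307}{2}$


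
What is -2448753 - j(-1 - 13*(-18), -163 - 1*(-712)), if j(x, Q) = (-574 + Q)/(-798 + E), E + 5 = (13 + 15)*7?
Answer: -1486393096/607 ≈ -2.4488e+6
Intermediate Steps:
E = 191 (E = -5 + (13 + 15)*7 = -5 + 28*7 = -5 + 196 = 191)
j(x, Q) = 574/607 - Q/607 (j(x, Q) = (-574 + Q)/(-798 + 191) = (-574 + Q)/(-607) = (-574 + Q)*(-1/607) = 574/607 - Q/607)
-2448753 - j(-1 - 13*(-18), -163 - 1*(-712)) = -2448753 - (574/607 - (-163 - 1*(-712))/607) = -2448753 - (574/607 - (-163 + 712)/607) = -2448753 - (574/607 - 1/607*549) = -2448753 - (574/607 - 549/607) = -2448753 - 1*25/607 = -2448753 - 25/607 = -1486393096/607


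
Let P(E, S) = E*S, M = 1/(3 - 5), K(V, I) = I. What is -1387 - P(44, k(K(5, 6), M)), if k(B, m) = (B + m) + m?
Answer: -1607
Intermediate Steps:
M = -1/2 (M = 1/(-2) = -1/2 ≈ -0.50000)
k(B, m) = B + 2*m
-1387 - P(44, k(K(5, 6), M)) = -1387 - 44*(6 + 2*(-1/2)) = -1387 - 44*(6 - 1) = -1387 - 44*5 = -1387 - 1*220 = -1387 - 220 = -1607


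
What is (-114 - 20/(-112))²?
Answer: 10156969/784 ≈ 12955.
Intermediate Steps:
(-114 - 20/(-112))² = (-114 - 20*(-1/112))² = (-114 + 5/28)² = (-3187/28)² = 10156969/784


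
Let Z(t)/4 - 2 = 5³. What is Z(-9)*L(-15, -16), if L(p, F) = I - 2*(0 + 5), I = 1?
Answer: -4572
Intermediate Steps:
Z(t) = 508 (Z(t) = 8 + 4*5³ = 8 + 4*125 = 8 + 500 = 508)
L(p, F) = -9 (L(p, F) = 1 - 2*(0 + 5) = 1 - 2*5 = 1 - 10 = -9)
Z(-9)*L(-15, -16) = 508*(-9) = -4572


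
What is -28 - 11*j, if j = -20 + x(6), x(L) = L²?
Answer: -204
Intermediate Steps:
j = 16 (j = -20 + 6² = -20 + 36 = 16)
-28 - 11*j = -28 - 11*16 = -28 - 176 = -204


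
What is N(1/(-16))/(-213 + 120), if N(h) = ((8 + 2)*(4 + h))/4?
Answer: -105/992 ≈ -0.10585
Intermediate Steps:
N(h) = 10 + 5*h/2 (N(h) = (10*(4 + h))*(¼) = (40 + 10*h)*(¼) = 10 + 5*h/2)
N(1/(-16))/(-213 + 120) = (10 + (5/2)/(-16))/(-213 + 120) = (10 + (5/2)*(-1/16))/(-93) = -(10 - 5/32)/93 = -1/93*315/32 = -105/992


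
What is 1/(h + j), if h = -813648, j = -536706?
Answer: -1/1350354 ≈ -7.4055e-7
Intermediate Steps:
1/(h + j) = 1/(-813648 - 536706) = 1/(-1350354) = -1/1350354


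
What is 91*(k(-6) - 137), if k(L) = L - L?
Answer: -12467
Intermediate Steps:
k(L) = 0
91*(k(-6) - 137) = 91*(0 - 137) = 91*(-137) = -12467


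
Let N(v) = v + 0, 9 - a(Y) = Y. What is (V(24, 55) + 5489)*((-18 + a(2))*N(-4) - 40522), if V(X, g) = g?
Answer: -224410032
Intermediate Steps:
a(Y) = 9 - Y
N(v) = v
(V(24, 55) + 5489)*((-18 + a(2))*N(-4) - 40522) = (55 + 5489)*((-18 + (9 - 1*2))*(-4) - 40522) = 5544*((-18 + (9 - 2))*(-4) - 40522) = 5544*((-18 + 7)*(-4) - 40522) = 5544*(-11*(-4) - 40522) = 5544*(44 - 40522) = 5544*(-40478) = -224410032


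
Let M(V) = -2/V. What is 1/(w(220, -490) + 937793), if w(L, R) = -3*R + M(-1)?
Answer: 1/939265 ≈ 1.0647e-6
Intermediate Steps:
w(L, R) = 2 - 3*R (w(L, R) = -3*R - 2/(-1) = -3*R - 2*(-1) = -3*R + 2 = 2 - 3*R)
1/(w(220, -490) + 937793) = 1/((2 - 3*(-490)) + 937793) = 1/((2 + 1470) + 937793) = 1/(1472 + 937793) = 1/939265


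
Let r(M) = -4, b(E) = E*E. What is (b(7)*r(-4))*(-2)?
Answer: 392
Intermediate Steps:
b(E) = E²
(b(7)*r(-4))*(-2) = (7²*(-4))*(-2) = (49*(-4))*(-2) = -196*(-2) = 392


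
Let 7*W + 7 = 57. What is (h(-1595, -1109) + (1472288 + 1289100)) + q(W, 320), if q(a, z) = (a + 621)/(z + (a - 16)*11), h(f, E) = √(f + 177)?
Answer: 4302246901/1558 + I*√1418 ≈ 2.7614e+6 + 37.656*I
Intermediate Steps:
h(f, E) = √(177 + f)
W = 50/7 (W = -1 + (⅐)*57 = -1 + 57/7 = 50/7 ≈ 7.1429)
q(a, z) = (621 + a)/(-176 + z + 11*a) (q(a, z) = (621 + a)/(z + (-16 + a)*11) = (621 + a)/(z + (-176 + 11*a)) = (621 + a)/(-176 + z + 11*a))
(h(-1595, -1109) + (1472288 + 1289100)) + q(W, 320) = (√(177 - 1595) + (1472288 + 1289100)) + (621 + 50/7)/(-176 + 320 + 11*(50/7)) = (√(-1418) + 2761388) + (4397/7)/(-176 + 320 + 550/7) = (I*√1418 + 2761388) + (4397/7)/(1558/7) = (2761388 + I*√1418) + (7/1558)*(4397/7) = (2761388 + I*√1418) + 4397/1558 = 4302246901/1558 + I*√1418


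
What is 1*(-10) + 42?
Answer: 32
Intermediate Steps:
1*(-10) + 42 = -10 + 42 = 32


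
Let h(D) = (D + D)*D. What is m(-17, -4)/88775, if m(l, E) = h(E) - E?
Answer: 36/88775 ≈ 0.00040552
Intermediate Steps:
h(D) = 2*D² (h(D) = (2*D)*D = 2*D²)
m(l, E) = -E + 2*E² (m(l, E) = 2*E² - E = -E + 2*E²)
m(-17, -4)/88775 = -4*(-1 + 2*(-4))/88775 = -4*(-1 - 8)*(1/88775) = -4*(-9)*(1/88775) = 36*(1/88775) = 36/88775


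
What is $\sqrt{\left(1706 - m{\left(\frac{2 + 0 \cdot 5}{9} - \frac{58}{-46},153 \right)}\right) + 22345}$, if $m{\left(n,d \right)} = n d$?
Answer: $\frac{\sqrt{12602942}}{23} \approx 154.35$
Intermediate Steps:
$m{\left(n,d \right)} = d n$
$\sqrt{\left(1706 - m{\left(\frac{2 + 0 \cdot 5}{9} - \frac{58}{-46},153 \right)}\right) + 22345} = \sqrt{\left(1706 - 153 \left(\frac{2 + 0 \cdot 5}{9} - \frac{58}{-46}\right)\right) + 22345} = \sqrt{\left(1706 - 153 \left(\left(2 + 0\right) \frac{1}{9} - - \frac{29}{23}\right)\right) + 22345} = \sqrt{\left(1706 - 153 \left(2 \cdot \frac{1}{9} + \frac{29}{23}\right)\right) + 22345} = \sqrt{\left(1706 - 153 \left(\frac{2}{9} + \frac{29}{23}\right)\right) + 22345} = \sqrt{\left(1706 - 153 \cdot \frac{307}{207}\right) + 22345} = \sqrt{\left(1706 - \frac{5219}{23}\right) + 22345} = \sqrt{\frac{34019}{23} + 22345} = \sqrt{\frac{547954}{23}} = \frac{\sqrt{12602942}}{23}$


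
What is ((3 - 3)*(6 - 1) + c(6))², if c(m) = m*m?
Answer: 1296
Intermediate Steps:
c(m) = m²
((3 - 3)*(6 - 1) + c(6))² = ((3 - 3)*(6 - 1) + 6²)² = (0*5 + 36)² = (0 + 36)² = 36² = 1296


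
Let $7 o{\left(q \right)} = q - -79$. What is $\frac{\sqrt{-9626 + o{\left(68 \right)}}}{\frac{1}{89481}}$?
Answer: $89481 i \sqrt{9605} \approx 8.7696 \cdot 10^{6} i$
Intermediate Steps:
$o{\left(q \right)} = \frac{79}{7} + \frac{q}{7}$ ($o{\left(q \right)} = \frac{q - -79}{7} = \frac{q + 79}{7} = \frac{79 + q}{7} = \frac{79}{7} + \frac{q}{7}$)
$\frac{\sqrt{-9626 + o{\left(68 \right)}}}{\frac{1}{89481}} = \frac{\sqrt{-9626 + \left(\frac{79}{7} + \frac{1}{7} \cdot 68\right)}}{\frac{1}{89481}} = \sqrt{-9626 + \left(\frac{79}{7} + \frac{68}{7}\right)} \frac{1}{\frac{1}{89481}} = \sqrt{-9626 + 21} \cdot 89481 = \sqrt{-9605} \cdot 89481 = i \sqrt{9605} \cdot 89481 = 89481 i \sqrt{9605}$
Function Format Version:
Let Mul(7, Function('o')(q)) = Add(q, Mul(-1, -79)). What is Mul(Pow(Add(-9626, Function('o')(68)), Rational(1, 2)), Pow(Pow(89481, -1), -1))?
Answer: Mul(89481, I, Pow(9605, Rational(1, 2))) ≈ Mul(8.7696e+6, I)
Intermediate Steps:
Function('o')(q) = Add(Rational(79, 7), Mul(Rational(1, 7), q)) (Function('o')(q) = Mul(Rational(1, 7), Add(q, Mul(-1, -79))) = Mul(Rational(1, 7), Add(q, 79)) = Mul(Rational(1, 7), Add(79, q)) = Add(Rational(79, 7), Mul(Rational(1, 7), q)))
Mul(Pow(Add(-9626, Function('o')(68)), Rational(1, 2)), Pow(Pow(89481, -1), -1)) = Mul(Pow(Add(-9626, Add(Rational(79, 7), Mul(Rational(1, 7), 68))), Rational(1, 2)), Pow(Pow(89481, -1), -1)) = Mul(Pow(Add(-9626, Add(Rational(79, 7), Rational(68, 7))), Rational(1, 2)), Pow(Rational(1, 89481), -1)) = Mul(Pow(Add(-9626, 21), Rational(1, 2)), 89481) = Mul(Pow(-9605, Rational(1, 2)), 89481) = Mul(Mul(I, Pow(9605, Rational(1, 2))), 89481) = Mul(89481, I, Pow(9605, Rational(1, 2)))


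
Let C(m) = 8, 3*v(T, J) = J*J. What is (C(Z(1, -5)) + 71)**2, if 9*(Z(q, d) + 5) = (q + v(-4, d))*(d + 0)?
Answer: 6241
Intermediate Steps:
v(T, J) = J**2/3 (v(T, J) = (J*J)/3 = J**2/3)
Z(q, d) = -5 + d*(q + d**2/3)/9 (Z(q, d) = -5 + ((q + d**2/3)*(d + 0))/9 = -5 + ((q + d**2/3)*d)/9 = -5 + (d*(q + d**2/3))/9 = -5 + d*(q + d**2/3)/9)
(C(Z(1, -5)) + 71)**2 = (8 + 71)**2 = 79**2 = 6241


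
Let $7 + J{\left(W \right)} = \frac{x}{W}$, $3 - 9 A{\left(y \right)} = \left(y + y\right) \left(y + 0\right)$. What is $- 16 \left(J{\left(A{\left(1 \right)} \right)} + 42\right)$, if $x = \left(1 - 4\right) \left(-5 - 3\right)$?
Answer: $-4016$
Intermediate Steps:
$x = 24$ ($x = \left(-3\right) \left(-8\right) = 24$)
$A{\left(y \right)} = \frac{1}{3} - \frac{2 y^{2}}{9}$ ($A{\left(y \right)} = \frac{1}{3} - \frac{\left(y + y\right) \left(y + 0\right)}{9} = \frac{1}{3} - \frac{2 y y}{9} = \frac{1}{3} - \frac{2 y^{2}}{9}$)
$J{\left(W \right)} = -7 + \frac{24}{W}$
$- 16 \left(J{\left(A{\left(1 \right)} \right)} + 42\right) = - 16 \left(\left(-7 + \frac{24}{\frac{1}{3} - \frac{2 \cdot 1^{2}}{9}}\right) + 42\right) = - 16 \left(\left(-7 + \frac{24}{\frac{1}{3} - \frac{2}{9}}\right) + 42\right) = - 16 \left(\left(-7 + 24 \frac{1}{\frac{1}{9}}\right) + 42\right) = - 16 \left(\left(-7 + 24 \cdot 9\right) + 42\right) = - 16 \left(\left(-7 + 216\right) + 42\right) = - 16 \left(209 + 42\right) = \left(-16\right) 251 = -4016$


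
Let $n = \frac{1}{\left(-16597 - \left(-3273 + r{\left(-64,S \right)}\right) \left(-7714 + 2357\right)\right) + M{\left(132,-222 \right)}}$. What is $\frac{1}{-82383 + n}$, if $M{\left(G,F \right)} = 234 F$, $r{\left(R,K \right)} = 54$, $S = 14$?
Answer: $- \frac{17312728}{1426274470825} \approx -1.2138 \cdot 10^{-5}$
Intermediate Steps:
$n = - \frac{1}{17312728}$ ($n = \frac{1}{\left(-16597 - \left(-3273 + 54\right) \left(-7714 + 2357\right)\right) + 234 \left(-222\right)} = \frac{1}{\left(-16597 - \left(-3219\right) \left(-5357\right)\right) - 51948} = \frac{1}{\left(-16597 - 17244183\right) - 51948} = \frac{1}{-17260780 - 51948} = \frac{1}{-17312728} = - \frac{1}{17312728} \approx -5.7761 \cdot 10^{-8}$)
$\frac{1}{-82383 + n} = \frac{1}{-82383 - \frac{1}{17312728}} = \frac{1}{- \frac{1426274470825}{17312728}} = - \frac{17312728}{1426274470825}$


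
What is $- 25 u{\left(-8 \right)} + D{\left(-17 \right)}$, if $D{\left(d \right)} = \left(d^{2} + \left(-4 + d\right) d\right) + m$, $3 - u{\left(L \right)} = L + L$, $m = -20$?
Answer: $151$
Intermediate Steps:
$u{\left(L \right)} = 3 - 2 L$ ($u{\left(L \right)} = 3 - \left(L + L\right) = 3 - 2 L$)
$D{\left(d \right)} = -20 + d^{2} + d \left(-4 + d\right)$ ($D{\left(d \right)} = \left(d^{2} + \left(-4 + d\right) d\right) - 20 = \left(d^{2} + d \left(-4 + d\right)\right) - 20 = -20 + d^{2} + d \left(-4 + d\right)$)
$- 25 u{\left(-8 \right)} + D{\left(-17 \right)} = - 25 \left(3 - -16\right) - \left(-48 - 578\right) = - 25 \left(3 + 16\right) + \left(-20 + 68 + 2 \cdot 289\right) = \left(-25\right) 19 + \left(-20 + 68 + 578\right) = -475 + 626 = 151$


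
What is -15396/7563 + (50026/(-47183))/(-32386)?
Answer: -3920961067335/1926130518199 ≈ -2.0357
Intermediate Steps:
-15396/7563 + (50026/(-47183))/(-32386) = -15396*1/7563 + (50026*(-1/47183))*(-1/32386) = -5132/2521 - 50026/47183*(-1/32386) = -5132/2521 + 25013/764034319 = -3920961067335/1926130518199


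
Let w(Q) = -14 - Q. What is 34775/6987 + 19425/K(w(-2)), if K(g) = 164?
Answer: 141425575/1145868 ≈ 123.42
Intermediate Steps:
34775/6987 + 19425/K(w(-2)) = 34775/6987 + 19425/164 = 141425575/1145868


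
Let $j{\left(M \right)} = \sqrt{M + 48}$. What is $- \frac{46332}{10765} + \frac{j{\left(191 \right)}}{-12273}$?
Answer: $- \frac{46332}{10765} - \frac{\sqrt{239}}{12273} \approx -4.3052$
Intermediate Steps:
$j{\left(M \right)} = \sqrt{48 + M}$
$- \frac{46332}{10765} + \frac{j{\left(191 \right)}}{-12273} = - \frac{46332}{10765} + \frac{\sqrt{48 + 191}}{-12273} = \left(-46332\right) \frac{1}{10765} + \sqrt{239} \left(- \frac{1}{12273}\right) = - \frac{46332}{10765} - \frac{\sqrt{239}}{12273}$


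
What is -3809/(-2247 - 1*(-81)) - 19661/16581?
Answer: 6857101/11971482 ≈ 0.57279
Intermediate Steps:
-3809/(-2247 - 1*(-81)) - 19661/16581 = -3809/(-2247 + 81) - 19661*1/16581 = -3809/(-2166) - 19661/16581 = -3809*(-1/2166) - 19661/16581 = 3809/2166 - 19661/16581 = 6857101/11971482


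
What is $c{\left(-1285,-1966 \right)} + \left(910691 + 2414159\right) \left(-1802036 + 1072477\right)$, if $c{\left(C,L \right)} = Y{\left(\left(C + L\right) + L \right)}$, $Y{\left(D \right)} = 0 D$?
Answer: $-2425674241150$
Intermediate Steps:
$Y{\left(D \right)} = 0$
$c{\left(C,L \right)} = 0$
$c{\left(-1285,-1966 \right)} + \left(910691 + 2414159\right) \left(-1802036 + 1072477\right) = 0 + \left(910691 + 2414159\right) \left(-1802036 + 1072477\right) = 0 + 3324850 \left(-729559\right) = 0 - 2425674241150 = -2425674241150$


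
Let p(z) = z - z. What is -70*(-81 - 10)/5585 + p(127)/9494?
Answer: 1274/1117 ≈ 1.1406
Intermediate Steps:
p(z) = 0
-70*(-81 - 10)/5585 + p(127)/9494 = -70*(-81 - 10)/5585 + 0/9494 = -70*(-91)*(1/5585) + 0*(1/9494) = 6370*(1/5585) + 0 = 1274/1117 + 0 = 1274/1117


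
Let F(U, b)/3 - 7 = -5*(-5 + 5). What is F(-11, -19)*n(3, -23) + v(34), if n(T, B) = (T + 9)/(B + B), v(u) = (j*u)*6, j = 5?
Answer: 23334/23 ≈ 1014.5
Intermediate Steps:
F(U, b) = 21 (F(U, b) = 21 + 3*(-5*(-5 + 5)) = 21 + 3*(-5*0) = 21 + 3*0 = 21 + 0 = 21)
v(u) = 30*u (v(u) = (5*u)*6 = 30*u)
n(T, B) = (9 + T)/(2*B) (n(T, B) = (9 + T)/((2*B)) = (9 + T)*(1/(2*B)) = (9 + T)/(2*B))
F(-11, -19)*n(3, -23) + v(34) = 21*((1/2)*(9 + 3)/(-23)) + 30*34 = 21*((1/2)*(-1/23)*12) + 1020 = 21*(-6/23) + 1020 = -126/23 + 1020 = 23334/23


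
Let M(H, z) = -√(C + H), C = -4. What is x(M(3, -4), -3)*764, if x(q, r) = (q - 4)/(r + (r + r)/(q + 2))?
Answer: 29032/51 + 764*I/51 ≈ 569.25 + 14.98*I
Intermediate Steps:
M(H, z) = -√(-4 + H)
x(q, r) = (-4 + q)/(r + 2*r/(2 + q)) (x(q, r) = (-4 + q)/(r + (2*r)/(2 + q)) = (-4 + q)/(r + 2*r/(2 + q)))
x(M(3, -4), -3)*764 = ((-8 + (-√(-4 + 3))² - (-2)*√(-4 + 3))/((-3)*(4 - √(-4 + 3))))*764 = -(-8 + (-√(-1))² - (-2)*√(-1))/(3*(4 - √(-1)))*764 = -(-8 + (-I)² - (-2)*I)/(3*(4 - I))*764 = -(4 + I)/17*(-8 - 1 + 2*I)/3*764 = -(4 + I)/17*(-9 + 2*I)/3*764 = -(-9 + 2*I)*(4 + I)/51*764 = -764*(-9 + 2*I)*(4 + I)/51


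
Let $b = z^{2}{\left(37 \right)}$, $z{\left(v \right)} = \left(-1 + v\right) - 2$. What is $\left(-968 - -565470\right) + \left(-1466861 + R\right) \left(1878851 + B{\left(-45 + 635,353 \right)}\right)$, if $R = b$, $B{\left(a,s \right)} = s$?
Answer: $-2754358134318$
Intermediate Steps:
$z{\left(v \right)} = -3 + v$
$b = 1156$ ($b = \left(-3 + 37\right)^{2} = 34^{2} = 1156$)
$R = 1156$
$\left(-968 - -565470\right) + \left(-1466861 + R\right) \left(1878851 + B{\left(-45 + 635,353 \right)}\right) = \left(-968 - -565470\right) + \left(-1466861 + 1156\right) \left(1878851 + 353\right) = \left(-968 + 565470\right) - 2754358698820 = 564502 - 2754358698820 = -2754358134318$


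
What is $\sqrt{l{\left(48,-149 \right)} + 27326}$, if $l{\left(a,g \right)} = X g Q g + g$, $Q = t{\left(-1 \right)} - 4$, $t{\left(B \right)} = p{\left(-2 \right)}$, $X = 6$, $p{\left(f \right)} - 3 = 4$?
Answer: $\sqrt{426795} \approx 653.3$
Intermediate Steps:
$p{\left(f \right)} = 7$ ($p{\left(f \right)} = 3 + 4 = 7$)
$t{\left(B \right)} = 7$
$Q = 3$ ($Q = 7 - 4 = 3$)
$l{\left(a,g \right)} = g + 18 g^{2}$ ($l{\left(a,g \right)} = 6 g 3 g + g = 18 g g + g = 18 g^{2} + g = g + 18 g^{2}$)
$\sqrt{l{\left(48,-149 \right)} + 27326} = \sqrt{- 149 \left(1 + 18 \left(-149\right)\right) + 27326} = \sqrt{- 149 \left(1 - 2682\right) + 27326} = \sqrt{\left(-149\right) \left(-2681\right) + 27326} = \sqrt{399469 + 27326} = \sqrt{426795}$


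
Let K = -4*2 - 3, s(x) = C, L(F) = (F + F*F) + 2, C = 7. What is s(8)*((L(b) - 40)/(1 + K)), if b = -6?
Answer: 28/5 ≈ 5.6000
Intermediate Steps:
L(F) = 2 + F + F² (L(F) = (F + F²) + 2 = 2 + F + F²)
s(x) = 7
K = -11 (K = -8 - 3 = -11)
s(8)*((L(b) - 40)/(1 + K)) = 7*(((2 - 6 + (-6)²) - 40)/(1 - 11)) = 7*(((2 - 6 + 36) - 40)/(-10)) = 7*((32 - 40)*(-⅒)) = 7*(-8*(-⅒)) = 7*(⅘) = 28/5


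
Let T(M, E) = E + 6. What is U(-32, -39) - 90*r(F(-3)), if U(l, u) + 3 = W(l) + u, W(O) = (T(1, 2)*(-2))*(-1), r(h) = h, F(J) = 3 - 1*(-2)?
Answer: -476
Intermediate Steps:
F(J) = 5 (F(J) = 3 + 2 = 5)
T(M, E) = 6 + E
W(O) = 16 (W(O) = ((6 + 2)*(-2))*(-1) = (8*(-2))*(-1) = -16*(-1) = 16)
U(l, u) = 13 + u (U(l, u) = -3 + (16 + u) = 13 + u)
U(-32, -39) - 90*r(F(-3)) = (13 - 39) - 90*5 = -26 - 450 = -476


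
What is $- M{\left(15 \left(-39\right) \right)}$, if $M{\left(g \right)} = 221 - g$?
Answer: $-806$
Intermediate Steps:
$- M{\left(15 \left(-39\right) \right)} = - (221 - 15 \left(-39\right)) = - (221 - -585) = - (221 + 585) = \left(-1\right) 806 = -806$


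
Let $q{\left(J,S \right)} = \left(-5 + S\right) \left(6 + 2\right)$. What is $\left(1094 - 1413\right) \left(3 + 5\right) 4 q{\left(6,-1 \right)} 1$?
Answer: $489984$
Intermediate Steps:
$q{\left(J,S \right)} = -40 + 8 S$ ($q{\left(J,S \right)} = \left(-5 + S\right) 8 = -40 + 8 S$)
$\left(1094 - 1413\right) \left(3 + 5\right) 4 q{\left(6,-1 \right)} 1 = \left(1094 - 1413\right) \left(3 + 5\right) 4 \left(-40 + 8 \left(-1\right)\right) 1 = - 319 \cdot 8 \cdot 4 \left(-40 - 8\right) 1 = - 319 \cdot 32 \left(-48\right) 1 = - 319 \left(\left(-1536\right) 1\right) = \left(-319\right) \left(-1536\right) = 489984$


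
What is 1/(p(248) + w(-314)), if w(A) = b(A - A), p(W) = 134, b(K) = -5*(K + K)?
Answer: 1/134 ≈ 0.0074627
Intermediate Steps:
b(K) = -10*K
w(A) = 0 (w(A) = -10*(A - A) = -10*0 = 0)
1/(p(248) + w(-314)) = 1/(134 + 0) = 1/134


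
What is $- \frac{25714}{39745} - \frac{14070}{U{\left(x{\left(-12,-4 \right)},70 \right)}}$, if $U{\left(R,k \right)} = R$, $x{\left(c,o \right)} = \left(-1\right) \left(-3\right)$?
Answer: $- \frac{186429764}{39745} \approx -4690.6$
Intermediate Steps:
$x{\left(c,o \right)} = 3$
$- \frac{25714}{39745} - \frac{14070}{U{\left(x{\left(-12,-4 \right)},70 \right)}} = - \frac{25714}{39745} - \frac{14070}{3} = \left(-25714\right) \frac{1}{39745} - 4690 = - \frac{25714}{39745} - 4690 = - \frac{186429764}{39745}$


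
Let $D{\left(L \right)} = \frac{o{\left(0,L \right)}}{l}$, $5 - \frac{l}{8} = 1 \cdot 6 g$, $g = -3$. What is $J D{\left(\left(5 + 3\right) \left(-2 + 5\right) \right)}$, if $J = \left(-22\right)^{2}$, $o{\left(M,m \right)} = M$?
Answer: $0$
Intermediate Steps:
$l = 184$ ($l = 40 - 8 \cdot 1 \cdot 6 \left(-3\right) = 40 - 8 \cdot 6 \left(-3\right) = 40 - -144 = 40 + 144 = 184$)
$J = 484$
$D{\left(L \right)} = 0$ ($D{\left(L \right)} = \frac{0}{184} = 0 \cdot \frac{1}{184} = 0$)
$J D{\left(\left(5 + 3\right) \left(-2 + 5\right) \right)} = 484 \cdot 0 = 0$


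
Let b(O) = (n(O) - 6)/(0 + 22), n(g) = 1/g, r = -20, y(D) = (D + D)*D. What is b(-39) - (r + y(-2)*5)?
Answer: -17395/858 ≈ -20.274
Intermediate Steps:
y(D) = 2*D² (y(D) = (2*D)*D = 2*D²)
b(O) = -3/11 + 1/(22*O) (b(O) = (1/O - 6)/(0 + 22) = (-6 + 1/O)/22 = (-6 + 1/O)*(1/22) = -3/11 + 1/(22*O))
b(-39) - (r + y(-2)*5) = (1/22)*(1 - 6*(-39))/(-39) - (-20 + (2*(-2)²)*5) = (1/22)*(-1/39)*(1 + 234) - (-20 + (2*4)*5) = (1/22)*(-1/39)*235 - (-20 + 8*5) = -235/858 - (-20 + 40) = -235/858 - 1*20 = -235/858 - 20 = -17395/858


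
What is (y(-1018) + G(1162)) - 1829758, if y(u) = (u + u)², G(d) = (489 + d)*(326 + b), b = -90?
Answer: 2705174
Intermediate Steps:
G(d) = 115404 + 236*d (G(d) = (489 + d)*(326 - 90) = (489 + d)*236 = 115404 + 236*d)
y(u) = 4*u² (y(u) = (2*u)² = 4*u²)
(y(-1018) + G(1162)) - 1829758 = (4*(-1018)² + (115404 + 236*1162)) - 1829758 = (4*1036324 + (115404 + 274232)) - 1829758 = (4145296 + 389636) - 1829758 = 4534932 - 1829758 = 2705174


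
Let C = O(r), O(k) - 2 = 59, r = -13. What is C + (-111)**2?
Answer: 12382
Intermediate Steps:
O(k) = 61 (O(k) = 2 + 59 = 61)
C = 61
C + (-111)**2 = 61 + (-111)**2 = 61 + 12321 = 12382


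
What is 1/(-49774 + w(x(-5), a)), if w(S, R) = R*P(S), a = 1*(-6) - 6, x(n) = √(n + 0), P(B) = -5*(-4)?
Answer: -1/50014 ≈ -1.9994e-5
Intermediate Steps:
P(B) = 20
x(n) = √n
a = -12 (a = -6 - 6 = -12)
w(S, R) = 20*R (w(S, R) = R*20 = 20*R)
1/(-49774 + w(x(-5), a)) = 1/(-49774 + 20*(-12)) = 1/(-49774 - 240) = 1/(-50014) = -1/50014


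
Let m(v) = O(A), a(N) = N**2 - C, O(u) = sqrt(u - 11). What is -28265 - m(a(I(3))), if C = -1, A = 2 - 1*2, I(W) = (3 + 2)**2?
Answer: -28265 - I*sqrt(11) ≈ -28265.0 - 3.3166*I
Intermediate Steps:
I(W) = 25 (I(W) = 5**2 = 25)
A = 0 (A = 2 - 2 = 0)
O(u) = sqrt(-11 + u)
a(N) = 1 + N**2 (a(N) = N**2 - 1*(-1) = N**2 + 1 = 1 + N**2)
m(v) = I*sqrt(11) (m(v) = sqrt(-11 + 0) = sqrt(-11) = I*sqrt(11))
-28265 - m(a(I(3))) = -28265 - I*sqrt(11)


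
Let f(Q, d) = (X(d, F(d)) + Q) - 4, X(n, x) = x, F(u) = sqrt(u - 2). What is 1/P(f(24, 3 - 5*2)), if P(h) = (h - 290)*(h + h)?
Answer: -601/6626618 + 125*I/9939927 ≈ -9.0695e-5 + 1.2576e-5*I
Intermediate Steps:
F(u) = sqrt(-2 + u)
f(Q, d) = -4 + Q + sqrt(-2 + d) (f(Q, d) = (sqrt(-2 + d) + Q) - 4 = (Q + sqrt(-2 + d)) - 4 = -4 + Q + sqrt(-2 + d))
P(h) = 2*h*(-290 + h) (P(h) = (-290 + h)*(2*h) = 2*h*(-290 + h))
1/P(f(24, 3 - 5*2)) = 1/(2*(-4 + 24 + sqrt(-2 + (3 - 5*2)))*(-290 + (-4 + 24 + sqrt(-2 + (3 - 5*2))))) = 1/(2*(-4 + 24 + sqrt(-2 + (3 - 10)))*(-290 + (-4 + 24 + sqrt(-2 + (3 - 10))))) = 1/(2*(-4 + 24 + sqrt(-2 - 7))*(-290 + (-4 + 24 + sqrt(-2 - 7)))) = 1/(2*(-4 + 24 + sqrt(-9))*(-290 + (-4 + 24 + sqrt(-9)))) = 1/(2*(-4 + 24 + 3*I)*(-290 + (-4 + 24 + 3*I))) = 1/(2*(20 + 3*I)*(-290 + (20 + 3*I))) = 1/(2*(20 + 3*I)*(-270 + 3*I)) = 1/(2*(-270 + 3*I)*(20 + 3*I)) = (-270 - 3*I)*(20 - 3*I)/59639562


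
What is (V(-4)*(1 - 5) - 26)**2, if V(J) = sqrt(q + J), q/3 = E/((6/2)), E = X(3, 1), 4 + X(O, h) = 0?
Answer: 548 + 416*I*sqrt(2) ≈ 548.0 + 588.31*I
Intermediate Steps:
X(O, h) = -4 (X(O, h) = -4 + 0 = -4)
E = -4
q = -4 (q = 3*(-4/(6/2)) = 3*(-4/(6*(1/2))) = 3*(-4/3) = -4)
V(J) = sqrt(-4 + J)
(V(-4)*(1 - 5) - 26)**2 = (sqrt(-4 - 4)*(1 - 5) - 26)**2 = (sqrt(-8)*(-4) - 26)**2 = ((2*I*sqrt(2))*(-4) - 26)**2 = (-8*I*sqrt(2) - 26)**2 = (-26 - 8*I*sqrt(2))**2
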